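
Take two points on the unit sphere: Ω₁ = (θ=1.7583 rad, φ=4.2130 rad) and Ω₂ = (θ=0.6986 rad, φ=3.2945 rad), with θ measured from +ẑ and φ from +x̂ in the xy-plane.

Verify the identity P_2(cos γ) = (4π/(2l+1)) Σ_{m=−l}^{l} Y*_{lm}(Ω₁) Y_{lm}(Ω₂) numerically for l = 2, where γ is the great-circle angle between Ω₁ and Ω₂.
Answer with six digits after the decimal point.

-0.413012

Expand P_2 via completeness: Σ_{m} conj(Y_{2,m}) at Ω₁ times Y_{2,m} at Ω₂ —
  m=-2: -0.201836+0.313498i × +0.152364-0.048104i = -0.015672+0.057475i  (running Σ = -0.015672+0.057475i)
  m=-1: +0.067755+0.124206i × -0.376029+0.057950i = -0.032676-0.042779i  (running Σ = -0.048348+0.014696i)
  m=0: -0.282514-0.000000i × +0.239410+0.000000i = -0.067637-0.000000i  (running Σ = -0.115984+0.014696i)
  m=1: -0.067755+0.124206i × +0.376029+0.057950i = -0.032676+0.042779i  (running Σ = -0.148660+0.057475i)
  m=2: -0.201836-0.313498i × +0.152364+0.048104i = -0.015672-0.057475i  (running Σ = -0.164332+0.000000i)
Total Σ_m = -0.164332+0.000000i. Multiply by 2.513274: -0.413012+0.000000i. P_2(cos γ) = -0.413012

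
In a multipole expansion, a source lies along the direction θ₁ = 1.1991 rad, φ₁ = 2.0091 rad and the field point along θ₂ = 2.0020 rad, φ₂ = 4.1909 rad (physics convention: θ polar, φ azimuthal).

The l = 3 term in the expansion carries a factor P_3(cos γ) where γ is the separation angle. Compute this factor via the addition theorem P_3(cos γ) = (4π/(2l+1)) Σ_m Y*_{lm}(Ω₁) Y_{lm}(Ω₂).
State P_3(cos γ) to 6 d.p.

0.308711

Addition theorem: P_3(cos γ) = (4π/7) Σ_m Y*_{lm}(Ω₁) Y_{lm}(Ω₂), m = −3…3:
  m=-3: Y*=+0.326467-0.085410i  Y=+0.312811-0.001980i  product +0.101953-0.027364i
  m=-2: Y*=-0.206143-0.247648i  Y=+0.177553+0.304556i  product +0.038821-0.106753i
  m=-1: Y*=+0.043506-0.092821i  Y=+0.018506-0.032210i  product -0.002185-0.003119i
  m=+0: Y*=-0.317215-0.000000i  Y=+0.331684+0.000000i  product -0.105215-0.000000i
  m=+1: Y*=-0.043506-0.092821i  Y=-0.018506-0.032210i  product -0.002185+0.003119i
  m=+2: Y*=-0.206143+0.247648i  Y=+0.177553-0.304556i  product +0.038821+0.106753i
  m=+3: Y*=-0.326467-0.085410i  Y=-0.312811-0.001980i  product +0.101953+0.027364i
Accumulated sum +0.171965-0.000000i; after 4π/(2l+1) scaling, +0.308711-0.000000i ⇒ P_3 = 0.308711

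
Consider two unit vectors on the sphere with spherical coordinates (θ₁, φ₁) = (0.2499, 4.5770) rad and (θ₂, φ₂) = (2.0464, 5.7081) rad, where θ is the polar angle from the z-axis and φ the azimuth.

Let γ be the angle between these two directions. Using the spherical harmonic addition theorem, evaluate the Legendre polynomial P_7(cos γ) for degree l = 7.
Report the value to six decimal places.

Summing Y*_{l m}(θ₁,φ₁)·Y_{l m}(θ₂,φ₂) over m ∈ [−7, 7]; prefactor 4π/(2·7+1) = 0.837758:
  term(m=-7) = -0.00000 - 0.00001j   from Y*(Ω₁)=0.00002 + 0.00002j, Y(Ω₂)=-0.13916 - 0.16971j
  term(m=-6) = -0.00015 + 0.00008j   from Y*(Ω₁)=-0.00029 + 0.00030j, Y(Ω₂)=0.40292 + 0.12858j
  term(m=-5) = 0.00108 + 0.00079j   from Y*(Ω₁)=-0.00238 - 0.00296j, Y(Ω₂)=-0.33921 + 0.09248j
  term(m=-4) = -0.00026 + 0.00139j   from Y*(Ω₁)=0.02098 - 0.01262j, Y(Ω₂)=-0.03841 + 0.04296j
  term(m=-3) = 0.03846 - 0.00989j   from Y*(Ω₁)=0.04435 + 0.10312j, Y(Ω₂)=0.05443 - 0.34961j
  term(m=-2) = -0.02246 - 0.02713j   from Y*(Ω₁)=-0.33745 + 0.09367j, Y(Ω₂)=0.04106 + 0.09180j
  term(m=-1) = 0.08492 - 0.18052j   from Y*(Ω₁)=-0.08623 - 0.63301j, Y(Ω₂)=0.26204 + 0.16984j
  term(m=+0) = -0.04607 + 0.00000j   from Y*(Ω₁)=0.32506 + 0.00000j, Y(Ω₂)=-0.14174 + 0.00000j
  term(m=+1) = 0.08492 + 0.18052j   from Y*(Ω₁)=0.08623 - 0.63301j, Y(Ω₂)=-0.26204 + 0.16984j
  term(m=+2) = -0.02246 + 0.02713j   from Y*(Ω₁)=-0.33745 - 0.09367j, Y(Ω₂)=0.04106 - 0.09180j
  term(m=+3) = 0.03846 + 0.00989j   from Y*(Ω₁)=-0.04435 + 0.10312j, Y(Ω₂)=-0.05443 - 0.34961j
  term(m=+4) = -0.00026 - 0.00139j   from Y*(Ω₁)=0.02098 + 0.01262j, Y(Ω₂)=-0.03841 - 0.04296j
  term(m=+5) = 0.00108 - 0.00079j   from Y*(Ω₁)=0.00238 - 0.00296j, Y(Ω₂)=0.33921 + 0.09248j
  term(m=+6) = -0.00015 - 0.00008j   from Y*(Ω₁)=-0.00029 - 0.00030j, Y(Ω₂)=0.40292 - 0.12858j
  term(m=+7) = -0.00000 + 0.00001j   from Y*(Ω₁)=-0.00002 + 0.00002j, Y(Ω₂)=0.13916 - 0.16971j
Total Σ_m = 0.15711 - 0.00000j. Multiply by 0.837758: 0.13162 - 0.00000j. P_7(cos γ) = 0.131617

0.131617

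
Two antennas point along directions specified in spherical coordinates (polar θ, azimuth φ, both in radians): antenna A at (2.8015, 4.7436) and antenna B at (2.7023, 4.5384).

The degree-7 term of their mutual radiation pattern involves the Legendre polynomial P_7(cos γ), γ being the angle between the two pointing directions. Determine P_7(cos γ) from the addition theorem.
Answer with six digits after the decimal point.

Summing Y*_{l m}(θ₁,φ₁)·Y_{l m}(θ₂,φ₂) over m ∈ [−7, 7]; prefactor 4π/(2·7+1) = 0.837758:
  m=-7: (-0.000050, 0.000224) × (0.001181, -0.000435) = (0.000000, 0.000000)  (running Σ = (0.000000, 0.000000))
  m=-6: (0.002388, 0.000452) × (0.005039, 0.008662) = (0.000008, 0.000023)  (running Σ = (0.000008, 0.000023))
  m=-5: (0.002486, -0.015799) × (-0.037651, 0.031768) = (0.000408, 0.000674)  (running Σ = (0.000416, 0.000697))
  m=-4: (-0.072697, -0.009123) × (-0.127553, -0.106557) = (0.008301, 0.008910)  (running Σ = (0.008717, 0.009607))
  m=-3: (-0.021996, 0.234229) × (0.190464, -0.331139) = (0.073373, 0.051896)  (running Σ = (0.082090, 0.061503))
  m=-2: (0.494469, 0.030906) × (0.501878, 0.182050) = (0.242537, 0.105529)  (running Σ = (0.324627, 0.167032))
  m=-1: (0.016719, -0.535510) × (-0.043422, 0.247045) = (0.131569, 0.027383)  (running Σ = (0.456196, 0.194416))
  m=0: (0.081831, -0.000000) × (0.381597, 0.000000) = (0.031226, 0.000000)  (running Σ = (0.487422, 0.194416))
  m=1: (-0.016719, -0.535510) × (0.043422, 0.247045) = (0.131569, -0.027383)  (running Σ = (0.618991, 0.167032))
  m=2: (0.494469, -0.030906) × (0.501878, -0.182050) = (0.242537, -0.105529)  (running Σ = (0.861528, 0.061503))
  m=3: (0.021996, 0.234229) × (-0.190464, -0.331139) = (0.073373, -0.051896)  (running Σ = (0.934901, 0.009607))
  m=4: (-0.072697, 0.009123) × (-0.127553, 0.106557) = (0.008301, -0.008910)  (running Σ = (0.943202, 0.000697))
  m=5: (-0.002486, -0.015799) × (0.037651, 0.031768) = (0.000408, -0.000674)  (running Σ = (0.943610, 0.000023))
  m=6: (0.002388, -0.000452) × (0.005039, -0.008662) = (0.000008, -0.000023)  (running Σ = (0.943618, 0.000000))
  m=7: (0.000050, 0.000224) × (-0.001181, -0.000435) = (0.000000, -0.000000)  (running Σ = (0.943618, 0.000000))
Σ over m = (0.943618, 0.000000); ×(4π/15) → (0.790524, 0.000000). Real part: 0.790524

0.790524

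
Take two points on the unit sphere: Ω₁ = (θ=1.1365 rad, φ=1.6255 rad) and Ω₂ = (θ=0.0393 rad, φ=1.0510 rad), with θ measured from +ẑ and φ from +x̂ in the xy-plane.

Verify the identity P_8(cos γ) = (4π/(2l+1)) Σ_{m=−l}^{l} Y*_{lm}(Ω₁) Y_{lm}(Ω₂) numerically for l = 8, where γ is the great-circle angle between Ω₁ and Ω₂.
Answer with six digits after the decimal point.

Summing Y*_{l m}(θ₁,φ₁)·Y_{l m}(θ₂,φ₂) over m ∈ [−8, 8]; prefactor 4π/(2·8+1) = 0.739198:
  term(m=-8) = -0.00000 - 0.00000j   from Y*(Ω₁)=0.21413 + 0.10019j, Y(Ω₂)=-0.00000 - 0.00000j
  term(m=-7) = -0.00000 - 0.00000j   from Y*(Ω₁)=0.16388 - 0.40685j, Y(Ω₂)=0.00000 - 0.00000j
  term(m=-6) = -0.00000 - 0.00000j   from Y*(Ω₁)=-0.32882 - 0.11198j, Y(Ω₂)=0.00000 - 0.00000j
  term(m=-5) = 0.00000 - 0.00000j   from Y*(Ω₁)=0.01955 - 0.06968j, Y(Ω₂)=0.00000 + 0.00000j
  term(m=-4) = 0.00001 - 0.00001j   from Y*(Ω₁)=-0.35017 - 0.07787j, Y(Ω₂)=-0.00002 + 0.00003j
  term(m=-3) = 0.00001 - 0.00009j   from Y*(Ω₁)=-0.01707 + 0.10307j, Y(Ω₂)=-0.00084 + 0.00001j
  term(m=-2) = 0.00198 + 0.00441j   from Y*(Ω₁)=-0.30441 - 0.03344j, Y(Ω₂)=-0.00800 - 0.01362j
  term(m=-1) = 0.02719 + 0.01760j   from Y*(Ω₁)=-0.00926 + 0.16910j, Y(Ω₂)=0.09501 - 0.16601j
  term(m=+0) = -0.32057 + 0.00000j   from Y*(Ω₁)=-0.28345 + 0.00000j, Y(Ω₂)=1.13099 + 0.00000j
  term(m=+1) = 0.02719 - 0.01760j   from Y*(Ω₁)=0.00926 + 0.16910j, Y(Ω₂)=-0.09501 - 0.16601j
  term(m=+2) = 0.00198 - 0.00441j   from Y*(Ω₁)=-0.30441 + 0.03344j, Y(Ω₂)=-0.00800 + 0.01362j
  term(m=+3) = 0.00001 + 0.00009j   from Y*(Ω₁)=0.01707 + 0.10307j, Y(Ω₂)=0.00084 + 0.00001j
  term(m=+4) = 0.00001 + 0.00001j   from Y*(Ω₁)=-0.35017 + 0.07787j, Y(Ω₂)=-0.00002 - 0.00003j
  term(m=+5) = 0.00000 + 0.00000j   from Y*(Ω₁)=-0.01955 - 0.06968j, Y(Ω₂)=-0.00000 + 0.00000j
  term(m=+6) = -0.00000 + 0.00000j   from Y*(Ω₁)=-0.32882 + 0.11198j, Y(Ω₂)=0.00000 + 0.00000j
  term(m=+7) = -0.00000 + 0.00000j   from Y*(Ω₁)=-0.16388 - 0.40685j, Y(Ω₂)=-0.00000 - 0.00000j
  term(m=+8) = -0.00000 + 0.00000j   from Y*(Ω₁)=0.21413 - 0.10019j, Y(Ω₂)=-0.00000 + 0.00000j
Accumulated sum -0.26218 + 0.00000j; after 4π/(2l+1) scaling, -0.19381 + 0.00000j ⇒ P_8 = -0.193807

-0.193807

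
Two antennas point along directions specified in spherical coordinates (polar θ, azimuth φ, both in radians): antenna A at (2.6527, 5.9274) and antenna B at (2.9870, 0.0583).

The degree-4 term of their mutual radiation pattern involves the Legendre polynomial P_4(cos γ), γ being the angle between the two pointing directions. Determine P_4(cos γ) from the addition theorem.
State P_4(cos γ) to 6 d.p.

0.466304

Expand P_4 via completeness: Σ_{m} conj(Y_{4,m}) at Ω₁ times Y_{4,m} at Ω₂ —
  [-4]  conj(Y_{4,-4})(Ω₁) = 0.00317 - 0.02130j ; Y_{4,-4}(Ω₂) = 0.00024 - 0.00006j ; Δ = -0.00000 - 0.00001j
  [-3]  conj(Y_{4,-3})(Ω₁) = -0.05523 + 0.10027j ; Y_{4,-3}(Ω₂) = -0.00445 + 0.00079j ; Δ = 0.00017 - 0.00049j
  [-2]  conj(Y_{4,-2})(Ω₁) = 0.24900 - 0.21471j ; Y_{4,-2}(Ω₂) = 0.04596 - 0.00538j ; Δ = 0.01029 - 0.01121j
  [-1]  conj(Y_{4,-1})(Ω₁) = -0.45159 + 0.16781j ; Y_{4,-1}(Ω₂) = -0.27549 + 0.01608j ; Δ = 0.12171 - 0.05349j
  [+0]  conj(Y_{4,0})(Ω₁) = 0.09309 + 0.00000j ; Y_{4,0}(Ω₂) = 0.74804 + 0.00000j ; Δ = 0.06964 + 0.00000j
  [+1]  conj(Y_{4,1})(Ω₁) = 0.45159 + 0.16781j ; Y_{4,1}(Ω₂) = 0.27549 + 0.01608j ; Δ = 0.12171 + 0.05349j
  [+2]  conj(Y_{4,2})(Ω₁) = 0.24900 + 0.21471j ; Y_{4,2}(Ω₂) = 0.04596 + 0.00538j ; Δ = 0.01029 + 0.01121j
  [+3]  conj(Y_{4,3})(Ω₁) = 0.05523 + 0.10027j ; Y_{4,3}(Ω₂) = 0.00445 + 0.00079j ; Δ = 0.00017 + 0.00049j
  [+4]  conj(Y_{4,4})(Ω₁) = 0.00317 + 0.02130j ; Y_{4,4}(Ω₂) = 0.00024 + 0.00006j ; Δ = -0.00000 + 0.00001j
Total Σ_m = 0.33397 - 0.00000j. Multiply by 1.396263: 0.46630 - 0.00000j. P_4(cos γ) = 0.466304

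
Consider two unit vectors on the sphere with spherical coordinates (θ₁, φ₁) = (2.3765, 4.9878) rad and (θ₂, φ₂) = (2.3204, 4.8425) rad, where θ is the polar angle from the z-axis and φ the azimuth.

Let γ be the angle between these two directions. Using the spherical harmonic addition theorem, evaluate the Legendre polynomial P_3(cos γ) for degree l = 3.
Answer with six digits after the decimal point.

0.958866

Addition theorem: P_3(cos γ) = (4π/7) Σ_m Y*_{lm}(Ω₁) Y_{lm}(Ω₂), m = −3…3:
  term(m=-3) = 0.02056 + 0.00958j   from Y*(Ω₁)=-0.10194 + 0.09394j, Y(Ω₂)=-0.06226 - 0.15131j
  term(m=-2) = 0.12639 + 0.03780j   from Y*(Ω₁)=0.30132 + 0.18508j, Y(Ω₂)=0.36051 - 0.09599j
  term(m=-1) = 0.11085 + 0.01622j   from Y*(Ω₁)=0.09748 - 0.34496j, Y(Ω₂)=0.04055 + 0.30989j
  term(m=+0) = 0.01851 + 0.00000j   from Y*(Ω₁)=0.10727 + 0.00000j, Y(Ω₂)=0.17260 + 0.00000j
  term(m=+1) = 0.11085 - 0.01622j   from Y*(Ω₁)=-0.09748 - 0.34496j, Y(Ω₂)=-0.04055 + 0.30989j
  term(m=+2) = 0.12639 - 0.03780j   from Y*(Ω₁)=0.30132 - 0.18508j, Y(Ω₂)=0.36051 + 0.09599j
  term(m=+3) = 0.02056 - 0.00958j   from Y*(Ω₁)=0.10194 + 0.09394j, Y(Ω₂)=0.06226 - 0.15131j
Accumulated sum 0.53413 + 0.00000j; after 4π/(2l+1) scaling, 0.95887 + 0.00000j ⇒ P_3 = 0.958866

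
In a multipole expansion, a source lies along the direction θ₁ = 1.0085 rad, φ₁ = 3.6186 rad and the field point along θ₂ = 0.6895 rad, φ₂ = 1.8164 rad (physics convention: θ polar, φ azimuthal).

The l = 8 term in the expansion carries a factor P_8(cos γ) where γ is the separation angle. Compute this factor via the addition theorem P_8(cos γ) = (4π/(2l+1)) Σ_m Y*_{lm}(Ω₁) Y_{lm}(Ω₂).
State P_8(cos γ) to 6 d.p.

Term-by-term m-sum for l=8 (normalisation 4π/17 = 0.739198):
  term(m=-8) = -0.00052 + 0.00180j   from Y*(Ω₁)=-0.10567 - 0.08449j, Y(Ω₂)=-0.00531 - 0.01277j
  term(m=-7) = 0.02284 + 0.00112j   from Y*(Ω₁)=0.33439 + 0.06690j, Y(Ω₂)=0.06633 - 0.00992j
  term(m=-6) = -0.01616 - 0.08764j   from Y*(Ω₁)=-0.43298 + 0.12429j, Y(Ω₂)=-0.01919 + 0.19689j
  term(m=-5) = -0.08425 + 0.03700j   from Y*(Ω₁)=0.17264 - 0.16296j, Y(Ω₂)=-0.36505 - 0.13027j
  term(m=-4) = -0.05628 - 0.07477j   from Y*(Ω₁)=0.06531 - 0.18627j, Y(Ω₂)=0.26314 - 0.39439j
  term(m=-3) = -0.05211 + 0.06260j   from Y*(Ω₁)=0.04869 + 0.34607j, Y(Ω₂)=0.15661 + 0.17261j
  term(m=-2) = 0.00556 + 0.00278j   from Y*(Ω₁)=0.01478 + 0.02085j, Y(Ω₂)=0.21452 - 0.11475j
  term(m=-1) = 0.02924 - 0.12410j   from Y*(Ω₁)=-0.30830 - 0.15933j, Y(Ω₂)=0.08933 + 0.35635j
  term(m=+0) = 0.00355 + 0.00000j   from Y*(Ω₁)=0.02635 + 0.00000j, Y(Ω₂)=0.13485 + 0.00000j
  term(m=+1) = 0.02924 + 0.12410j   from Y*(Ω₁)=0.30830 - 0.15933j, Y(Ω₂)=-0.08933 + 0.35635j
  term(m=+2) = 0.00556 - 0.00278j   from Y*(Ω₁)=0.01478 - 0.02085j, Y(Ω₂)=0.21452 + 0.11475j
  term(m=+3) = -0.05211 - 0.06260j   from Y*(Ω₁)=-0.04869 + 0.34607j, Y(Ω₂)=-0.15661 + 0.17261j
  term(m=+4) = -0.05628 + 0.07477j   from Y*(Ω₁)=0.06531 + 0.18627j, Y(Ω₂)=0.26314 + 0.39439j
  term(m=+5) = -0.08425 - 0.03700j   from Y*(Ω₁)=-0.17264 - 0.16296j, Y(Ω₂)=0.36505 - 0.13027j
  term(m=+6) = -0.01616 + 0.08764j   from Y*(Ω₁)=-0.43298 - 0.12429j, Y(Ω₂)=-0.01919 - 0.19689j
  term(m=+7) = 0.02284 - 0.00112j   from Y*(Ω₁)=-0.33439 + 0.06690j, Y(Ω₂)=-0.06633 - 0.00992j
  term(m=+8) = -0.00052 - 0.00180j   from Y*(Ω₁)=-0.10567 + 0.08449j, Y(Ω₂)=-0.00531 + 0.01277j
Σ over m = -0.29979 - 0.00000j; ×(4π/17) → -0.22160 - 0.00000j. Real part: -0.221603

-0.221603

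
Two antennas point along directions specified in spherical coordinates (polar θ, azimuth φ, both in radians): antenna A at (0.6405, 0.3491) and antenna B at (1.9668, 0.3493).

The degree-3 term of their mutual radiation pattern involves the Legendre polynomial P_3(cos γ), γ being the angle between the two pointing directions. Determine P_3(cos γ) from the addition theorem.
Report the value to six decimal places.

-0.327641

Summing Y*_{l m}(θ₁,φ₁)·Y_{l m}(θ₂,φ₂) over m ∈ [−3, 3]; prefactor 4π/(2·3+1) = 1.795196:
  m=-3: 0.04451 + 0.07712j × 0.16363 - 0.28388j = 0.02918 - 0.00002j  (running Σ = 0.02918 - 0.00002j)
  m=-2: 0.22416 + 0.18812j × -0.25695 + 0.21581j = -0.09820 + 0.00004j  (running Σ = -0.06902 + 0.00002j)
  m=-1: 0.40187 + 0.14628j × -0.07173 + 0.02613j = -0.03265 + 0.00001j  (running Σ = -0.10167 + 0.00003j)
  m=0: 0.06415 + 0.00000j × 0.32475 + 0.00000j = 0.02083 + 0.00000j  (running Σ = -0.08084 + 0.00003j)
  m=1: -0.40187 + 0.14628j × 0.07173 + 0.02613j = -0.03265 - 0.00001j  (running Σ = -0.11349 + 0.00002j)
  m=2: 0.22416 - 0.18812j × -0.25695 - 0.21581j = -0.09820 - 0.00004j  (running Σ = -0.21169 - 0.00002j)
  m=3: -0.04451 + 0.07712j × -0.16363 - 0.28388j = 0.02918 + 0.00002j  (running Σ = -0.18251 + 0.00000j)
Total Σ_m = -0.18251 + 0.00000j. Multiply by 1.795196: -0.32764 + 0.00000j. P_3(cos γ) = -0.327641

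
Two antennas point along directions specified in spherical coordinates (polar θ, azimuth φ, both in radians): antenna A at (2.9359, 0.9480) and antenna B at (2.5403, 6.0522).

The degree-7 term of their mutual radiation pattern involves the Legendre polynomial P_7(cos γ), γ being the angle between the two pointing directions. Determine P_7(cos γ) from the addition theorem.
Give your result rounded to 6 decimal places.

Addition theorem: P_7(cos γ) = (4π/15) Σ_m Y*_{lm}(Ω₁) Y_{lm}(Ω₂), m = −7…7:
  m=-7: +0.000007+0.000003i × -0.000427+0.009262i = -0.000000+0.000000i  (running Σ = -0.000000+0.000000i)
  m=-6: -0.000110+0.000075i × -0.009296-0.049706i = +0.000005+0.000005i  (running Σ = +0.000005+0.000005i)
  m=-5: +0.000041-0.001494i × +0.067330+0.152459i = +0.000231-0.000094i  (running Σ = +0.000235-0.000089i)
  m=-4: +0.009410+0.007159i × -0.218124-0.288809i = +0.000015-0.004279i  (running Σ = +0.000250-0.004369i)
  m=-3: -0.064049+0.019644i × +0.373528+0.310147i = -0.030017-0.012527i  (running Σ = -0.029766-0.016896i)
  m=-2: +0.083507-0.247666i × -0.233627-0.116324i = -0.048319+0.048148i  (running Σ = -0.078085+0.031252i)
  m=-1: +0.360141+0.501492i × -0.253192-0.059546i = -0.061323-0.148419i  (running Σ = -0.139408-0.117167i)
  m=0: -0.534215-0.000000i × +0.357610+0.000000i = -0.191041-0.000000i  (running Σ = -0.330449-0.117167i)
  m=1: -0.360141+0.501492i × +0.253192-0.059546i = -0.061323+0.148419i  (running Σ = -0.391772+0.031252i)
  m=2: +0.083507+0.247666i × -0.233627+0.116324i = -0.048319-0.048148i  (running Σ = -0.440091-0.016896i)
  m=3: +0.064049+0.019644i × -0.373528+0.310147i = -0.030017+0.012527i  (running Σ = -0.470107-0.004369i)
  m=4: +0.009410-0.007159i × -0.218124+0.288809i = +0.000015+0.004279i  (running Σ = -0.470092-0.000089i)
  m=5: -0.000041-0.001494i × -0.067330+0.152459i = +0.000231+0.000094i  (running Σ = -0.469862+0.000005i)
  m=6: -0.000110-0.000075i × -0.009296+0.049706i = +0.000005-0.000005i  (running Σ = -0.469857+0.000000i)
  m=7: -0.000007+0.000003i × +0.000427+0.009262i = -0.000000-0.000000i  (running Σ = -0.469857-0.000000i)
Σ over m = -0.469857-0.000000i; ×(4π/15) → -0.393626-0.000000i. Real part: -0.393626

-0.393626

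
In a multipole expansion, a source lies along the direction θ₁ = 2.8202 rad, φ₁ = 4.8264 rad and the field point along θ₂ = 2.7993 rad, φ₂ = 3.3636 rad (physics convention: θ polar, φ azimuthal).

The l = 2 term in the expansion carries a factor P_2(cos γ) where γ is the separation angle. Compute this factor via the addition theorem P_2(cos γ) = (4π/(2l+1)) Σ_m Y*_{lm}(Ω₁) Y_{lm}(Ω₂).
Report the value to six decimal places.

Expand P_2 via completeness: Σ_{m} conj(Y_{2,m}) at Ω₁ times Y_{2,m} at Ω₂ —
  [-2]  conj(Y_{2,-2})(Ω₁) = (-0.037547, -0.008713) ; Y_{2,-2}(Ω₂) = (0.039298, -0.018694) ; Δ = (-0.001638, 0.000359)
  [-1]  conj(Y_{2,-1})(Ω₁) = (-0.026341, 0.230040) ; Y_{2,-1}(Ω₂) = (0.238266, -0.053783) ; Δ = (0.006096, 0.056228)
  [+0]  conj(Y_{2,0})(Ω₁) = (0.536369, -0.000000) ; Y_{2,0}(Ω₂) = (0.524188, 0.000000) ; Δ = (0.281158, 0.000000)
  [+1]  conj(Y_{2,1})(Ω₁) = (0.026341, 0.230040) ; Y_{2,1}(Ω₂) = (-0.238266, -0.053783) ; Δ = (0.006096, -0.056228)
  [+2]  conj(Y_{2,2})(Ω₁) = (-0.037547, 0.008713) ; Y_{2,2}(Ω₂) = (0.039298, 0.018694) ; Δ = (-0.001638, -0.000359)
Total Σ_m = (0.290073, 0.000000). Multiply by 2.513274: (0.729034, 0.000000). P_2(cos γ) = 0.729034

0.729034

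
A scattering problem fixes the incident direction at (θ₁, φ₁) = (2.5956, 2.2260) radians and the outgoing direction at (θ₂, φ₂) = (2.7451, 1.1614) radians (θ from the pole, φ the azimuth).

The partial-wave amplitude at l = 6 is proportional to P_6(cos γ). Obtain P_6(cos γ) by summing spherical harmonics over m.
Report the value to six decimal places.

-0.310822

Addition theorem: P_6(cos γ) = (4π/13) Σ_m Y*_{lm}(Ω₁) Y_{lm}(Ω₂), m = −6…6:
  term(m=-6) = (0.000015, 0.000002)   from Y*(Ω₁)=(0.006668, 0.006725), Y(Ω₂)=(0.001241, -0.001014)
  term(m=-5) = (0.000410, -0.000587)   from Y*(Ω₁)=(-0.007236, 0.053506), Y(Ω₂)=(-0.011784, -0.006078)
  term(m=-4) = (-0.005308, -0.010878)   from Y*(Ω₁)=(-0.158271, 0.090783), Y(Ω₂)=(-0.004427, 0.066190)
  term(m=-3) = (-0.086234, -0.004506)   from Y*(Ω₁)=(-0.362182, -0.150919), Y(Ω₂)=(0.207289, -0.073934)
  term(m=-2) = (-0.118090, 0.189026)   from Y*(Ω₁)=(-0.123373, -0.463046), Y(Ω₂)=(-0.317719, -0.339681)
  term(m=-1) = (0.030305, 0.054664)   from Y*(Ω₁)=(0.077119, -0.100357), Y(Ω₂)=(-0.196573, 0.453024)
  term(m=+0) = (0.036258, 0.000000)   from Y*(Ω₁)=(-0.403368, -0.000000), Y(Ω₂)=(-0.089887, 0.000000)
  term(m=+1) = (0.030305, -0.054664)   from Y*(Ω₁)=(-0.077119, -0.100357), Y(Ω₂)=(0.196573, 0.453024)
  term(m=+2) = (-0.118090, -0.189026)   from Y*(Ω₁)=(-0.123373, 0.463046), Y(Ω₂)=(-0.317719, 0.339681)
  term(m=+3) = (-0.086234, 0.004506)   from Y*(Ω₁)=(0.362182, -0.150919), Y(Ω₂)=(-0.207289, -0.073934)
  term(m=+4) = (-0.005308, 0.010878)   from Y*(Ω₁)=(-0.158271, -0.090783), Y(Ω₂)=(-0.004427, -0.066190)
  term(m=+5) = (0.000410, 0.000587)   from Y*(Ω₁)=(0.007236, 0.053506), Y(Ω₂)=(0.011784, -0.006078)
  term(m=+6) = (0.000015, -0.000002)   from Y*(Ω₁)=(0.006668, -0.006725), Y(Ω₂)=(0.001241, 0.001014)
Total Σ_m = (-0.321547, -0.000000). Multiply by 0.966644: (-0.310822, -0.000000). P_6(cos γ) = -0.310822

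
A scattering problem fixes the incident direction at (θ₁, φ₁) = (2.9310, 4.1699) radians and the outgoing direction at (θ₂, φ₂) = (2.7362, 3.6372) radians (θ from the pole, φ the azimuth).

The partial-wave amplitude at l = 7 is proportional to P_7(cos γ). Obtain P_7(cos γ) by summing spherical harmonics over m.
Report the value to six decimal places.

0.310453

Expand P_7 via completeness: Σ_{m} conj(Y_{7,m}) at Ω₁ times Y_{7,m} at Ω₂ —
  [-7]  conj(Y_{7,-7})(Ω₁) = -0.00001 - 0.00001j ; Y_{7,-7}(Ω₂) = 0.00070 - 0.00024j ; Δ = -0.00000 - 0.00000j
  [-6]  conj(Y_{7,-6})(Ω₁) = -0.00015 + 0.00002j ; Y_{7,-6}(Ω₂) = 0.00638 + 0.00108j ; Δ = -0.00000 - 0.00000j
  [-5]  conj(Y_{7,-5})(Ω₁) = -0.00070 + 0.00152j ; Y_{7,-5}(Ω₂) = 0.02752 + 0.02151j ; Δ = -0.00005 + 0.00003j
  [-4]  conj(Y_{7,-4})(Ω₁) = 0.00729 + 0.01067j ; Y_{7,-4}(Ω₂) = 0.05208 + 0.11928j ; Δ = -0.00089 + 0.00143j
  [-3]  conj(Y_{7,-3})(Ω₁) = 0.07129 - 0.00404j ; Y_{7,-3}(Ω₂) = -0.02803 + 0.33299j ; Δ = -0.00065 + 0.02385j
  [-2]  conj(Y_{7,-2})(Ω₁) = 0.12669 - 0.23993j ; Y_{7,-2}(Ω₂) = -0.29498 + 0.45065j ; Δ = 0.07075 + 0.12787j
  [-1]  conj(Y_{7,-1})(Ω₁) = -0.32122 - 0.53287j ; Y_{7,-1}(Ω₂) = -0.31808 + 0.17196j ; Δ = 0.19381 + 0.11426j
  [+0]  conj(Y_{7,0})(Ω₁) = -0.51149 + 0.00000j ; Y_{7,0}(Ω₂) = 0.30372 + 0.00000j ; Δ = -0.15535 + 0.00000j
  [+1]  conj(Y_{7,1})(Ω₁) = 0.32122 - 0.53287j ; Y_{7,1}(Ω₂) = 0.31808 + 0.17196j ; Δ = 0.19381 - 0.11426j
  [+2]  conj(Y_{7,2})(Ω₁) = 0.12669 + 0.23993j ; Y_{7,2}(Ω₂) = -0.29498 - 0.45065j ; Δ = 0.07075 - 0.12787j
  [+3]  conj(Y_{7,3})(Ω₁) = -0.07129 - 0.00404j ; Y_{7,3}(Ω₂) = 0.02803 + 0.33299j ; Δ = -0.00065 - 0.02385j
  [+4]  conj(Y_{7,4})(Ω₁) = 0.00729 - 0.01067j ; Y_{7,4}(Ω₂) = 0.05208 - 0.11928j ; Δ = -0.00089 - 0.00143j
  [+5]  conj(Y_{7,5})(Ω₁) = 0.00070 + 0.00152j ; Y_{7,5}(Ω₂) = -0.02752 + 0.02151j ; Δ = -0.00005 - 0.00003j
  [+6]  conj(Y_{7,6})(Ω₁) = -0.00015 - 0.00002j ; Y_{7,6}(Ω₂) = 0.00638 - 0.00108j ; Δ = -0.00000 + 0.00000j
  [+7]  conj(Y_{7,7})(Ω₁) = 0.00001 - 0.00001j ; Y_{7,7}(Ω₂) = -0.00070 - 0.00024j ; Δ = -0.00000 + 0.00000j
Σ over m = 0.37058 + 0.00000j; ×(4π/15) → 0.31045 + 0.00000j. Real part: 0.310453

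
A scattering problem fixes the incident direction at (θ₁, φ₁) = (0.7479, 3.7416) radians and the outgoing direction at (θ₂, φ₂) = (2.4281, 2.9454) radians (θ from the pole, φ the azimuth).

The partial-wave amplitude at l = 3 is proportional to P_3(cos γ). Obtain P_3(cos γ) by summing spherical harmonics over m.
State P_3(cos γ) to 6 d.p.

0.328600

Summing Y*_{l m}(θ₁,φ₁)·Y_{l m}(θ₂,φ₂) over m ∈ [−3, 3]; prefactor 4π/(2·3+1) = 1.795196:
  m=-3: 0.02982 - 0.12781j × -0.09728 - 0.06494j = -0.01120 + 0.01050j  (running Σ = -0.01120 + 0.01050j)
  m=-2: 0.12557 + 0.32300j × -0.30583 - 0.12657j = 0.00248 - 0.11467j  (running Σ = -0.00872 - 0.10418j)
  m=-1: -0.30609 - 0.20941j × -0.38551 - 0.07662j = 0.10196 + 0.10418j  (running Σ = 0.09323 + 0.00001j)
  m=0: -0.08555 + 0.00000j × 0.03998 + 0.00000j = -0.00342 + 0.00000j  (running Σ = 0.08981 + 0.00001j)
  m=1: 0.30609 - 0.20941j × 0.38551 - 0.07662j = 0.10196 - 0.10418j  (running Σ = 0.19177 - 0.10418j)
  m=2: 0.12557 - 0.32300j × -0.30583 + 0.12657j = 0.00248 + 0.11467j  (running Σ = 0.19425 + 0.01050j)
  m=3: -0.02982 - 0.12781j × 0.09728 - 0.06494j = -0.01120 - 0.01050j  (running Σ = 0.18304 - 0.00000j)
Accumulated sum 0.18304 - 0.00000j; after 4π/(2l+1) scaling, 0.32860 - 0.00000j ⇒ P_3 = 0.328600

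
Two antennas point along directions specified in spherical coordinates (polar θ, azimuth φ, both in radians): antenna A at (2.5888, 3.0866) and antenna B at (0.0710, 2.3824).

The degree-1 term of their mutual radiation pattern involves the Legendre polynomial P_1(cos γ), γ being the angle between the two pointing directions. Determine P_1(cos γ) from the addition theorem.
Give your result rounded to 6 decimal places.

-0.820529

Addition theorem: P_1(cos γ) = (4π/3) Σ_m Y*_{lm}(Ω₁) Y_{lm}(Ω₂), m = −1…1:
  m=-1: Y*=(-0.181133, 0.009971)  Y=(-0.017779, -0.016871)  product (0.003389, 0.002879)
  m=+0: Y*=(-0.415831, -0.000000)  Y=(0.487372, 0.000000)  product (-0.202664, -0.000000)
  m=+1: Y*=(0.181133, 0.009971)  Y=(0.017779, -0.016871)  product (0.003389, -0.002879)
Accumulated sum (-0.195887, 0.000000); after 4π/(2l+1) scaling, (-0.820529, 0.000000) ⇒ P_1 = -0.820529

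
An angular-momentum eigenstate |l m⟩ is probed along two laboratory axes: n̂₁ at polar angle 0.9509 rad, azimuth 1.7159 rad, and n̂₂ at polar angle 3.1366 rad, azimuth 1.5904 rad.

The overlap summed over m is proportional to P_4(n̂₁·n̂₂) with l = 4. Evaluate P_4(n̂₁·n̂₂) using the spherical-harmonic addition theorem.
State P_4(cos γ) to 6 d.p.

Addition theorem: P_4(cos γ) = (4π/9) Σ_m Y*_{lm}(Ω₁) Y_{lm}(Ω₂), m = −4…4:
  m=-4: Y*=(0.162420, 0.106509)  Y=(0.000000, -0.000000)  product (0.000000, 0.000000)
  m=-3: Y*=(0.165349, -0.355539)  Y=(-0.000000, -0.000000)  product (-0.000000, -0.000000)
  m=-2: Y*=(-0.289337, -0.086407)  Y=(-0.000050, 0.000002)  product (0.000015, 0.000004)
  m=-1: Y*=(0.020620, -0.141106)  Y=(0.000185, 0.009445)  product (0.001337, 0.000169)
  m=+0: Y*=(-0.331987, -0.000000)  Y=(0.846179, 0.000000)  product (-0.280921, -0.000000)
  m=+1: Y*=(-0.020620, -0.141106)  Y=(-0.000185, 0.009445)  product (0.001337, -0.000169)
  m=+2: Y*=(-0.289337, 0.086407)  Y=(-0.000050, -0.000002)  product (0.000015, -0.000004)
  m=+3: Y*=(-0.165349, -0.355539)  Y=(0.000000, -0.000000)  product (-0.000000, 0.000000)
  m=+4: Y*=(0.162420, -0.106509)  Y=(0.000000, 0.000000)  product (0.000000, -0.000000)
Total Σ_m = (-0.278218, 0.000000). Multiply by 1.396263: (-0.388466, 0.000000). P_4(cos γ) = -0.388466

-0.388466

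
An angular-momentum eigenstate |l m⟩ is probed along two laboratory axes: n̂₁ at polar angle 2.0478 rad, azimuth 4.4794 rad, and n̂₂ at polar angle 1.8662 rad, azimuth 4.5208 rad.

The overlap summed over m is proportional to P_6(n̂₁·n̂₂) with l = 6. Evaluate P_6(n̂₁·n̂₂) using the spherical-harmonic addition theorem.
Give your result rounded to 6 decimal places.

Summing Y*_{l m}(θ₁,φ₁)·Y_{l m}(θ₂,φ₂) over m ∈ [−6, 6]; prefactor 4π/(2·6+1) = 0.966644:
  term(m=-6) = +0.085250-0.021623i   from Y*(Ω₁)=-0.040845+0.233926i, Y(Ω₂)=-0.151449-0.337990i
  term(m=-5) = +0.162438-0.034113i   from Y*(Ω₁)=+0.390593+0.167841i, Y(Ω₂)=+0.319373-0.224574i
  term(m=-4) = -0.005848+0.000977i   from Y*(Ω₁)=+0.174731-0.235251i, Y(Ω₂)=-0.014577-0.014032i
  term(m=-3) = +0.048669-0.006076i   from Y*(Ω₁)=+0.091917+0.109357i, Y(Ω₂)=+0.186650-0.288167i
  term(m=-2) = +0.029257-0.002428i   from Y*(Ω₁)=+0.304947-0.153363i, Y(Ω₂)=+0.079771+0.032156i
  term(m=-1) = +0.007400-0.000307i   from Y*(Ω₁)=+0.005531+0.023308i, Y(Ω₂)=+0.058870-0.303505i
  term(m=+0) = +0.038063+0.000000i   from Y*(Ω₁)=+0.336934-0.000000i, Y(Ω₂)=+0.112969+0.000000i
  term(m=+1) = +0.007400+0.000307i   from Y*(Ω₁)=-0.005531+0.023308i, Y(Ω₂)=-0.058870-0.303505i
  term(m=+2) = +0.029257+0.002428i   from Y*(Ω₁)=+0.304947+0.153363i, Y(Ω₂)=+0.079771-0.032156i
  term(m=+3) = +0.048669+0.006076i   from Y*(Ω₁)=-0.091917+0.109357i, Y(Ω₂)=-0.186650-0.288167i
  term(m=+4) = -0.005848-0.000977i   from Y*(Ω₁)=+0.174731+0.235251i, Y(Ω₂)=-0.014577+0.014032i
  term(m=+5) = +0.162438+0.034113i   from Y*(Ω₁)=-0.390593+0.167841i, Y(Ω₂)=-0.319373-0.224574i
  term(m=+6) = +0.085250+0.021623i   from Y*(Ω₁)=-0.040845-0.233926i, Y(Ω₂)=-0.151449+0.337990i
Total Σ_m = +0.692395+0.000000i. Multiply by 0.966644: +0.669299+0.000000i. P_6(cos γ) = 0.669299

0.669299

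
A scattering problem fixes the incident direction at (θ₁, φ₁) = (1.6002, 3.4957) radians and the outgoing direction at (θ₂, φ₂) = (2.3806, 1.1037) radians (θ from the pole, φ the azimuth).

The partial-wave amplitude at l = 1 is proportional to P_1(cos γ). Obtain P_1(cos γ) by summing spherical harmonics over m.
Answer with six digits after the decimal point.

-0.483286

Summing Y*_{l m}(θ₁,φ₁)·Y_{l m}(θ₂,φ₂) over m ∈ [−1, 1]; prefactor 4π/(2·1+1) = 4.188790:
  term(m=-1) = -0.06023 + 0.05606j   from Y*(Ω₁)=-0.32392 - 0.11975j, Y(Ω₂)=0.10729 - 0.21274j
  term(m=+0) = 0.00508 + 0.00000j   from Y*(Ω₁)=-0.01436 + 0.00000j, Y(Ω₂)=-0.35382 + 0.00000j
  term(m=+1) = -0.06023 - 0.05606j   from Y*(Ω₁)=0.32392 - 0.11975j, Y(Ω₂)=-0.10729 - 0.21274j
Accumulated sum -0.11538 + 0.00000j; after 4π/(2l+1) scaling, -0.48329 + 0.00000j ⇒ P_1 = -0.483286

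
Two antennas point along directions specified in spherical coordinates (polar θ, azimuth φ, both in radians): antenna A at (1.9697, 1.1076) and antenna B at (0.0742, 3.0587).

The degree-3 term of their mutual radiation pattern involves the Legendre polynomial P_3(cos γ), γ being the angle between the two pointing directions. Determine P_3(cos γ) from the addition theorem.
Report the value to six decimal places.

Summing Y*_{l m}(θ₁,φ₁)·Y_{l m}(θ₂,φ₂) over m ∈ [−3, 3]; prefactor 4π/(2·3+1) = 1.795196:
  term(m=-3) = (0.000050, 0.000023)   from Y*(Ω₁)=(-0.321120, -0.058835), Y(Ω₂)=(-0.000165, -0.000042)
  term(m=-2) = (0.001368, -0.001301)   from Y*(Ω₁)=(0.202482, -0.269468), Y(Ω₂)=(0.005524, 0.000924)
  term(m=-1) = (0.002585, 0.006466)   from Y*(Ω₁)=(-0.032693, -0.065460), Y(Ω₂)=(-0.094847, -0.007880)
  term(m=+0) = (0.238942, 0.000000)   from Y*(Ω₁)=(0.325502, -0.000000), Y(Ω₂)=(0.734073, 0.000000)
  term(m=+1) = (0.002585, -0.006466)   from Y*(Ω₁)=(0.032693, -0.065460), Y(Ω₂)=(0.094847, -0.007880)
  term(m=+2) = (0.001368, 0.001301)   from Y*(Ω₁)=(0.202482, 0.269468), Y(Ω₂)=(0.005524, -0.000924)
  term(m=+3) = (0.000050, -0.000023)   from Y*(Ω₁)=(0.321120, -0.058835), Y(Ω₂)=(0.000165, -0.000042)
Σ over m = (0.246948, 0.000000); ×(4π/7) → (0.443320, 0.000000). Real part: 0.443320

0.443320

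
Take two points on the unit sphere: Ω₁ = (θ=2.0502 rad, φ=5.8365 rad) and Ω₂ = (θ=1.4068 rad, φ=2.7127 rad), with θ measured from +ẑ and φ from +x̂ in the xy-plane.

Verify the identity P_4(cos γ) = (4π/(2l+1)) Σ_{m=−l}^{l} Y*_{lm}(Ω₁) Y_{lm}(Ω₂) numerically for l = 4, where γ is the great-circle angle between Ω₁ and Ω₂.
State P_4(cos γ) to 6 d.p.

Summing Y*_{l m}(θ₁,φ₁)·Y_{l m}(θ₂,φ₂) over m ∈ [−4, 4]; prefactor 4π/(2·4+1) = 1.396263:
  [-4]  conj(Y_{4,-4})(Ω₁) = (-0.058767, -0.267894) ; Y_{4,-4}(Ω₂) = (-0.060486, 0.414870) ; Δ = (0.114696, -0.008177)
  [-3]  conj(Y_{4,-3})(Ω₁) = (-0.092227, 0.392581) ; Y_{4,-3}(Ω₂) = (-0.055007, -0.188368) ; Δ = (0.079023, -0.004222)
  [-2]  conj(Y_{4,-2})(Ω₁) = (0.080761, -0.100397) ; Y_{4,-2}(Ω₂) = (-0.173245, -0.200335) ; Δ = (-0.034104, 0.001214)
  [-1]  conj(Y_{4,-1})(Ω₁) = (0.263799, -0.126353) ; Y_{4,-1}(Ω₂) = (0.194968, 0.089155) ; Δ = (0.062697, -0.001116)
  [+0]  conj(Y_{4,0})(Ω₁) = (-0.190238, -0.000000) ; Y_{4,0}(Ω₂) = (0.235397, 0.000000) ; Δ = (-0.044781, -0.000000)
  [+1]  conj(Y_{4,1})(Ω₁) = (-0.263799, -0.126353) ; Y_{4,1}(Ω₂) = (-0.194968, 0.089155) ; Δ = (0.062697, 0.001116)
  [+2]  conj(Y_{4,2})(Ω₁) = (0.080761, 0.100397) ; Y_{4,2}(Ω₂) = (-0.173245, 0.200335) ; Δ = (-0.034104, -0.001214)
  [+3]  conj(Y_{4,3})(Ω₁) = (0.092227, 0.392581) ; Y_{4,3}(Ω₂) = (0.055007, -0.188368) ; Δ = (0.079023, 0.004222)
  [+4]  conj(Y_{4,4})(Ω₁) = (-0.058767, 0.267894) ; Y_{4,4}(Ω₂) = (-0.060486, -0.414870) ; Δ = (0.114696, 0.008177)
Accumulated sum (0.399841, 0.000000); after 4π/(2l+1) scaling, (0.558284, 0.000000) ⇒ P_4 = 0.558284

0.558284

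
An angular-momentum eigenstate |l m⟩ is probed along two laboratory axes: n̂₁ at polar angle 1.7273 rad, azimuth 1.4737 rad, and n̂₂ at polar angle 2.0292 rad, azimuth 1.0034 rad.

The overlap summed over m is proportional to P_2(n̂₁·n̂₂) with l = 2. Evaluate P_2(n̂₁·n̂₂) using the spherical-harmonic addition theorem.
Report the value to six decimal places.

Summing Y*_{l m}(θ₁,φ₁)·Y_{l m}(θ₂,φ₂) over m ∈ [−2, 2]; prefactor 4π/(2·2+1) = 2.513274:
  m=-2: -0.369806+0.072730i × -0.131187-0.281573i = +0.068992+0.094586i  (running Σ = +0.068992+0.094586i)
  m=-1: -0.011531-0.118382i × -0.164763+0.258533i = +0.032505+0.016524i  (running Σ = +0.101498+0.111110i)
  m=0: -0.292405-0.000000i × -0.130110+0.000000i = +0.038045+0.000000i  (running Σ = +0.139543+0.111110i)
  m=1: +0.011531-0.118382i × +0.164763+0.258533i = +0.032505-0.016524i  (running Σ = +0.172048+0.094586i)
  m=2: -0.369806-0.072730i × -0.131187+0.281573i = +0.068992-0.094586i  (running Σ = +0.241041+0.000000i)
Accumulated sum +0.241041+0.000000i; after 4π/(2l+1) scaling, +0.605801+0.000000i ⇒ P_2 = 0.605801

0.605801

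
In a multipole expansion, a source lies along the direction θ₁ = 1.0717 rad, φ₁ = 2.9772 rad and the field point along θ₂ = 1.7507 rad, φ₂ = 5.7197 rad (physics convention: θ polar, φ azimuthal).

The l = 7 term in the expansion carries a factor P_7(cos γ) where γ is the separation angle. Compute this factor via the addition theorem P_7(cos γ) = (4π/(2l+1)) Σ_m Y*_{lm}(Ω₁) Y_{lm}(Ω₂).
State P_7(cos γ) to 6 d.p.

0.406805

Summing Y*_{l m}(θ₁,φ₁)·Y_{l m}(θ₂,φ₂) over m ∈ [−7, 7]; prefactor 4π/(2·7+1) = 0.837758:
  m=-7: Y*=-0.082030+0.183664i  Y=-0.309979-0.320963i  product +0.084377-0.030603i
  m=-6: Y*=+0.226366-0.342184i  Y=+0.294991+0.071976i  product +0.091405-0.084648i
  m=-5: Y*=-0.257847+0.277428i  Y=+0.187181-0.062897i  product -0.030815+0.068147i
  m=-4: Y*=-0.003609+0.002787i  Y=-0.200672+0.246563i  product +0.000037-0.001449i
  m=-3: Y*=+0.304407-0.163612i  Y=-0.012998+0.108106i  product +0.013731+0.035035i
  m=-2: Y*=-0.147244+0.050235i  Y=-0.135270-0.284502i  product +0.034210+0.035096i
  m=-1: Y*=-0.282519+0.046867i  Y=-0.062211-0.039306i  product +0.019418+0.008189i
  m=+0: Y*=+0.194498-0.000000i  Y=+0.312924+0.000000i  product +0.060863+0.000000i
  m=+1: Y*=+0.282519+0.046867i  Y=+0.062211-0.039306i  product +0.019418-0.008189i
  m=+2: Y*=-0.147244-0.050235i  Y=-0.135270+0.284502i  product +0.034210-0.035096i
  m=+3: Y*=-0.304407-0.163612i  Y=+0.012998+0.108106i  product +0.013731-0.035035i
  m=+4: Y*=-0.003609-0.002787i  Y=-0.200672-0.246563i  product +0.000037+0.001449i
  m=+5: Y*=+0.257847+0.277428i  Y=-0.187181-0.062897i  product -0.030815-0.068147i
  m=+6: Y*=+0.226366+0.342184i  Y=+0.294991-0.071976i  product +0.091405+0.084648i
  m=+7: Y*=+0.082030+0.183664i  Y=+0.309979-0.320963i  product +0.084377+0.030603i
Σ over m = +0.485588-0.000000i; ×(4π/15) → +0.406805-0.000000i. Real part: 0.406805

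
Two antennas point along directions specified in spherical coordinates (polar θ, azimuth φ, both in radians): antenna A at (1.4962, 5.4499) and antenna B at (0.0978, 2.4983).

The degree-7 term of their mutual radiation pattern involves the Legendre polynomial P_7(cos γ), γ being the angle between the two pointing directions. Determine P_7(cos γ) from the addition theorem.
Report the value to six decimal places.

0.046727

Term-by-term m-sum for l=7 (normalisation 4π/15 = 0.837758):
  term(m=-7) = (-0.000000, 0.000000)   from Y*(Ω₁)=(0.441527, 0.213384), Y(Ω₂)=(0.000000, 0.000000)
  term(m=-6) = (0.000000, -0.000000)   from Y*(Ω₁)=(0.038860, 0.131507), Y(Ω₂)=(-0.000001, -0.000001)
  term(m=-5) = (0.000008, -0.000011)   from Y*(Ω₁)=(0.174323, -0.286922), Y(Ω₂)=(0.000039, 0.000003)
  term(m=-4) = (-0.000075, 0.000072)   from Y*(Ω₁)=(0.155458, -0.030147), Y(Ω₂)=(-0.000553, 0.000353)
  term(m=-3) = (-0.001955, 0.001253)   from Y*(Ω₁)=(-0.231829, -0.173233), Y(Ω₂)=(0.002820, -0.007513)
  term(m=-2) = (0.010662, -0.004258)   from Y*(Ω₁)=(-0.015960, -0.166137), Y(Ω₂)=(0.019289, 0.066030)
  term(m=-1) = (0.099762, -0.019185)   from Y*(Ω₁)=(-0.182697, 0.201089), Y(Ω₂)=(-0.299184, -0.224290)
  term(m=+0) = (-0.161027, -0.000000)   from Y*(Ω₁)=(-0.169321, -0.000000), Y(Ω₂)=(0.951017, 0.000000)
  term(m=+1) = (0.099762, 0.019185)   from Y*(Ω₁)=(0.182697, 0.201089), Y(Ω₂)=(0.299184, -0.224290)
  term(m=+2) = (0.010662, 0.004258)   from Y*(Ω₁)=(-0.015960, 0.166137), Y(Ω₂)=(0.019289, -0.066030)
  term(m=+3) = (-0.001955, -0.001253)   from Y*(Ω₁)=(0.231829, -0.173233), Y(Ω₂)=(-0.002820, -0.007513)
  term(m=+4) = (-0.000075, -0.000072)   from Y*(Ω₁)=(0.155458, 0.030147), Y(Ω₂)=(-0.000553, -0.000353)
  term(m=+5) = (0.000008, 0.000011)   from Y*(Ω₁)=(-0.174323, -0.286922), Y(Ω₂)=(-0.000039, 0.000003)
  term(m=+6) = (0.000000, 0.000000)   from Y*(Ω₁)=(0.038860, -0.131507), Y(Ω₂)=(-0.000001, 0.000001)
  term(m=+7) = (-0.000000, -0.000000)   from Y*(Ω₁)=(-0.441527, 0.213384), Y(Ω₂)=(-0.000000, 0.000000)
Total Σ_m = (0.055776, 0.000000). Multiply by 0.837758: (0.046727, 0.000000). P_7(cos γ) = 0.046727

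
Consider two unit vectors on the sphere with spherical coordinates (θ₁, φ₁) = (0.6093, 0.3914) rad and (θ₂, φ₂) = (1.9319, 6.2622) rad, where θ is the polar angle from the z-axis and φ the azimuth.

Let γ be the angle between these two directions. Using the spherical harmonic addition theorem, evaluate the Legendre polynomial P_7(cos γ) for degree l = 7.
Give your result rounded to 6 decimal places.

Expand P_7 via completeness: Σ_{m} conj(Y_{7,m}) at Ω₁ times Y_{7,m} at Ω₂ —
  term(m=-7) = (-0.003051, 0.000795)   from Y*(Ω₁)=(-0.009253, 0.003932), Y(Ω₂)=(0.310193, 0.045897)
  term(m=-6) = (0.018762, -0.014781)   from Y*(Ω₁)=(-0.037818, 0.038412), Y(Ω₂)=(-0.439595, -0.055645)
  term(m=-5) = (-0.013467, 0.025179)   from Y*(Ω₁)=(-0.065691, 0.161553), Y(Ω₂)=(0.162827, 0.017148)
  term(m=-4) = (-0.007975, 0.101072)   from Y*(Ω₁)=(0.001926, 0.370683), Y(Ω₂)=(0.272545, 0.022932)
  term(m=-3) = (-0.043118, -0.124403)   from Y*(Ω₁)=(0.186519, 0.445380), Y(Ω₂)=(-0.272134, -0.017155)
  term(m=-2) = (-0.027487, -0.029741)   from Y*(Ω₁)=(0.169691, 0.168811), Y(Ω₂)=(-0.169044, -0.007099)
  term(m=-1) = (-0.075668, -0.033103)   from Y*(Ω₁)=(-0.256918, -0.106028), Y(Ω₂)=(0.297097, 0.006236)
  term(m=+0) = (-0.046493, -0.000000)   from Y*(Ω₁)=(-0.341484, -0.000000), Y(Ω₂)=(0.136150, 0.000000)
  term(m=+1) = (-0.075668, 0.033103)   from Y*(Ω₁)=(0.256918, -0.106028), Y(Ω₂)=(-0.297097, 0.006236)
  term(m=+2) = (-0.027487, 0.029741)   from Y*(Ω₁)=(0.169691, -0.168811), Y(Ω₂)=(-0.169044, 0.007099)
  term(m=+3) = (-0.043118, 0.124403)   from Y*(Ω₁)=(-0.186519, 0.445380), Y(Ω₂)=(0.272134, -0.017155)
  term(m=+4) = (-0.007975, -0.101072)   from Y*(Ω₁)=(0.001926, -0.370683), Y(Ω₂)=(0.272545, -0.022932)
  term(m=+5) = (-0.013467, -0.025179)   from Y*(Ω₁)=(0.065691, 0.161553), Y(Ω₂)=(-0.162827, 0.017148)
  term(m=+6) = (0.018762, 0.014781)   from Y*(Ω₁)=(-0.037818, -0.038412), Y(Ω₂)=(-0.439595, 0.055645)
  term(m=+7) = (-0.003051, -0.000795)   from Y*(Ω₁)=(0.009253, 0.003932), Y(Ω₂)=(-0.310193, 0.045897)
Total Σ_m = (-0.350501, -0.000000). Multiply by 0.837758: (-0.293635, -0.000000). P_7(cos γ) = -0.293635

-0.293635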